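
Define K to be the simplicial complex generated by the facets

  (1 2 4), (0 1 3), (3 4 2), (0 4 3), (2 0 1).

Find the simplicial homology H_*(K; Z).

Fix the vertex order 0 < 1 < 2 < 3 < 4 and write every simplex with vertices in increasing order. Then dim K = 2 and the simplices of K are:

  0-simplices (5): [0], [1], [2], [3], [4]
  1-simplices (10): [0,1], [0,2], [0,3], [0,4], [1,2], [1,3], [1,4], [2,3], [2,4], [3,4]
  2-simplices (5): [0,1,2], [0,1,3], [0,3,4], [1,2,4], [2,3,4]

giving chain groups C_0 ≅ Z^5, C_1 ≅ Z^10, C_2 ≅ Z^5.

The boundary map ∂_1: C_1 → C_0 maps an edge to its endpoints' difference, ∂[p,q] = q − p. For instance
  ∂[2,3] = [3] − [2].
The 5×10 boundary matrix has rank 4 and Smith normal form diag(1,1,1,1).

The boundary map ∂_2: C_2 → C_1 maps a triangle to the signed sum of its edges. For instance
  ∂[0,1,3] = [1,3] − [0,3] + [0,1],
  ∂[0,1,2] = [1,2] − [0,2] + [0,1].
This gives a 10×5 integer matrix of rank 5; reducing to Smith normal form yields diagonal entries (1,1,1,1,1).

Reading off H_k = ker ∂_k / im ∂_{k+1}:

  H_0: rank C_0 − rank ∂_1 = 5 − 4 = 1, and the invariant factors of ∂_1 are all 1, so H_0 = Z.
  H_1: rank ker ∂_1 − rank ∂_2 = (10 − 4) − 5 = 1, and the invariant factors of ∂_2 are all 1, so H_1 = Z.
  H_2: rank ker ∂_2 − rank ∂_3 = (5 − 5) − 0 = 0, and there is no ∂_3, so H_2 = 0.

H_0 = Z,  H_1 = Z,  H_2 = 0.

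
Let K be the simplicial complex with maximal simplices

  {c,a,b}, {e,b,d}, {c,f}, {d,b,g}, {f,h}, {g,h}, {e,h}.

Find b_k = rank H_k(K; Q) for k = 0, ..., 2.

We work with the vertex ordering a < b < c < d < e < f < g < h. The simplices of K, each written with vertices in increasing order, are:

  0-simplices (8): a, b, c, d, e, f, g, h
  1-simplices (12): ab, ac, bc, bd, be, bg, cf, de, dg, eh, fh, gh
  2-simplices (3): abc, bde, bdg

so the chain groups are C_0 ≅ Z^8, C_1 ≅ Z^12, C_2 ≅ Z^3.

Boundary ∂_1: C_1 → C_0 maps an edge to its endpoints' difference, ∂[p,q] = q − p. For instance
  ∂bg = g − b.
As a 8×12 matrix over Z this has rank 7, with invariant factors (1,1,1,1,1,1,1).

∂_2: C_2 → C_1 sends each 2-simplex [p,q,r] to [q,r] − [p,r] + [p,q]. For instance
  ∂abc = bc − ac + ab,
  ∂bdg = dg − bg + bd.
The resulting 12×3 matrix has rank 3, and its Smith normal form has invariant factors (1,1,1).

Computing H_k = (kernel of ∂_k) / (image of ∂_{k+1}):

  H_0: rank C_0 − rank ∂_1 = 8 − 7 = 1, and the invariant factors of ∂_1 are all 1, so H_0 ≅ Z.
  H_1: rank ker ∂_1 − rank ∂_2 = (12 − 7) − 3 = 2, and the invariant factors of ∂_2 are all 1, so H_1 ≅ Z^2.
  H_2: rank ker ∂_2 − rank ∂_3 = (3 − 3) − 0 = 0, and there is no ∂_3, so H_2 ≅ 0.

Hence the Betti numbers are b_0 = 1, b_1 = 2, b_2 = 0.

b_0 = 1, b_1 = 2, b_2 = 0.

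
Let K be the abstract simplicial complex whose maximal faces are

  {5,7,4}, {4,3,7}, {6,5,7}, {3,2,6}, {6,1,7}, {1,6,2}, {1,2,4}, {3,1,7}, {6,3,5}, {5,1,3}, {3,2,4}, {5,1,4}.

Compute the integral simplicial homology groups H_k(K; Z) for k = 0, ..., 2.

H_0 ≅ Z,  H_1 ≅ Z/2,  H_2 = 0.

Order the vertices as 1 < 2 < 3 < 4 < 5 < 6 < 7. Listing each simplex with vertices in this order, K has dimension 2 with simplices:

  0-simplices (7): [1], [2], [3], [4], [5], [6], [7]
  1-simplices (18): [1,2], [1,3], [1,4], [1,5], [1,6], [1,7], [2,3], [2,4], [2,6], [3,4], [3,5], [3,6], [3,7], [4,5], [4,7], [5,6], [5,7], [6,7]
  2-simplices (12): [1,2,4], [1,2,6], [1,3,5], [1,3,7], [1,4,5], [1,6,7], [2,3,4], [2,3,6], [3,4,7], [3,5,6], [4,5,7], [5,6,7]

so the chain groups are C_0 ≅ Z^7, C_1 ≅ Z^18, C_2 ≅ Z^12.

The boundary map ∂_1: C_1 → C_0 is given by ∂[p,q] = [q] − [p]. For instance
  ∂[2,4] = [4] − [2].
The 7×18 boundary matrix has rank 6 and Smith normal form diag(1,1,1,1,1,1).

The boundary map ∂_2: C_2 → C_1 acts by ∂[p,q,r] = [q,r] − [p,r] + [p,q]. For instance
  ∂[4,5,7] = [5,7] − [4,7] + [4,5],
  ∂[3,5,6] = [5,6] − [3,6] + [3,5].
As a 18×12 matrix over Z this has rank 12, with invariant factors (1,1,1,1,1,1,1,1,1,1,1,2).

Reading off H_k = ker ∂_k / im ∂_{k+1}:

  H_0: rank C_0 − rank ∂_1 = 7 − 6 = 1, and the invariant factors of ∂_1 are all 1, so H_0 ≅ Z.
  H_1: rank ker ∂_1 − rank ∂_2 = (18 − 6) − 12 = 0, and ∂_2 has invariant factor 2 > 1, so H_1 ≅ Z/2.
  H_2: rank ker ∂_2 − rank ∂_3 = (12 − 12) − 0 = 0, and there is no ∂_3, so H_2 ≅ 0.

As a check, the Euler characteristic is 7 − 18 + 12 = 1, which agrees with 1 − 0 + 0 = 1.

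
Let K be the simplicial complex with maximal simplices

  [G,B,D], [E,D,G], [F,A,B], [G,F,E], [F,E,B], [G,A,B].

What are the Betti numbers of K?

Fix the vertex order A < B < D < E < F < G and write every simplex with vertices in increasing order. Then dim K = 2 and the simplices of K are:

  0-simplices (6): A, B, D, E, F, G
  1-simplices (12): AB, AF, AG, BD, BE, BF, BG, DE, DG, EF, EG, FG
  2-simplices (6): ABF, ABG, BDG, BEF, DEG, EFG

giving chain groups C_0 ≅ Z^6, C_1 ≅ Z^12, C_2 ≅ Z^6.

∂_1: C_1 → C_0 sends each edge [p,q] (with p < q) to q − p. For instance
  ∂BF = F − B.
The resulting 6×12 matrix has rank 5, and its Smith normal form has invariant factors (1,1,1,1,1).

∂_2: C_2 → C_1 maps a triangle to the signed sum of its edges. For instance
  ∂ABF = BF − AF + AB,
  ∂BDG = DG − BG + BD.
The resulting 12×6 matrix has rank 6, and its Smith normal form has invariant factors (1,1,1,1,1,1).

Computing H_k = (kernel of ∂_k) / (image of ∂_{k+1}):

  H_0: rank C_0 − rank ∂_1 = 6 − 5 = 1, and the invariant factors of ∂_1 are all 1, so H_0 ≅ Z.
  H_1: rank ker ∂_1 − rank ∂_2 = (12 − 5) − 6 = 1, and the invariant factors of ∂_2 are all 1, so H_1 ≅ Z.
  H_2: rank ker ∂_2 − rank ∂_3 = (6 − 6) − 0 = 0, and there is no ∂_3, so H_2 ≅ 0.

As a check, the Euler characteristic is 6 − 12 + 6 = 0, which agrees with 1 − 1 + 0 = 0.

Hence the Betti numbers are b_0 = 1, b_1 = 1, b_2 = 0.

b_0 = 1, b_1 = 1, b_2 = 0.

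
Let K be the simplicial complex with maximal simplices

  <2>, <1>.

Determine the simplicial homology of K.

Take the total order 1 < 2 on the vertex set. Then K (dimension 0) consists of the simplices:

  0-simplices (2): [1], [2]

Hence C_0 ≅ Z^2.

From H_k ≅ ker(∂_k) / im(∂_{k+1}) we obtain:

  H_0: rank C_0 − rank ∂_1 = 2 − 0 = 2, and there is no ∂_1, so H_0 = Z^2.

H_0 = Z^2.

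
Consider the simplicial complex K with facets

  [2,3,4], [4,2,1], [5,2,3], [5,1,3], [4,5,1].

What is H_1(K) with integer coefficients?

Fix the vertex order 1 < 2 < 3 < 4 < 5 and write every simplex with vertices in increasing order. Then dim K = 2 and the simplices of K are:

  0-simplices (5): [1], [2], [3], [4], [5]
  1-simplices (10): [1,2], [1,3], [1,4], [1,5], [2,3], [2,4], [2,5], [3,4], [3,5], [4,5]
  2-simplices (5): [1,2,4], [1,3,5], [1,4,5], [2,3,4], [2,3,5]

giving chain groups C_0 ≅ Z^5, C_1 ≅ Z^10, C_2 ≅ Z^5.

∂_1: C_1 → C_0 maps an edge to its endpoints' difference, ∂[p,q] = q − p.
The 5×10 boundary matrix has rank 4 and Smith normal form diag(1,1,1,1).

Boundary ∂_2: C_2 → C_1 sends each 2-simplex [p,q,r] to [q,r] − [p,r] + [p,q]. For instance
  ∂[2,3,5] = [3,5] − [2,5] + [2,3],
  ∂[1,3,5] = [3,5] − [1,5] + [1,3].
The resulting 10×5 matrix has rank 5, and its Smith normal form has invariant factors (1,1,1,1,1).

Reading off H_k = ker ∂_k / im ∂_{k+1}:

  H_1: rank ker ∂_1 − rank ∂_2 = (10 − 4) − 5 = 1, and the invariant factors of ∂_2 are all 1, so H_1 ≅ Z.

H_1 ≅ Z.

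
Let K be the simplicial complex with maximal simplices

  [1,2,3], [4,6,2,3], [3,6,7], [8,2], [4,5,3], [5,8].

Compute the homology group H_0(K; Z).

H_0 = Z.

We work with the vertex ordering 1 < 2 < 3 < 4 < 5 < 6 < 7 < 8. The simplices of K, each written with vertices in increasing order, are:

  0-simplices (8): [1], [2], [3], [4], [5], [6], [7], [8]
  1-simplices (14): [1,2], [1,3], [2,3], [2,4], [2,6], [2,8], [3,4], [3,5], [3,6], [3,7], [4,5], [4,6], [5,8], [6,7]
  2-simplices (7): [1,2,3], [2,3,4], [2,3,6], [2,4,6], [3,4,5], [3,4,6], [3,6,7]
  3-simplices (1): [2,3,4,6]

so the chain groups are C_0 ≅ Z^8, C_1 ≅ Z^14, C_2 ≅ Z^7, C_3 ≅ Z^1.

The boundary map ∂_1: C_1 → C_0 sends each edge [p,q] (with p < q) to q − p. For instance
  ∂[2,4] = [4] − [2].
As a 8×14 matrix over Z this has rank 7, with invariant factors (1,1,1,1,1,1,1).

Boundary ∂_2: C_2 → C_1 acts by ∂[p,q,r] = [q,r] − [p,r] + [p,q]. For instance
  ∂[2,3,4] = [3,4] − [2,4] + [2,3],
  ∂[3,4,6] = [4,6] − [3,6] + [3,4].
As a 14×7 matrix over Z this has rank 6, with invariant factors (1,1,1,1,1,1).

The boundary map ∂_3: C_3 → C_2 sends each 3-simplex σ to the alternating sum Σ_i (−1)^i (σ with its i-th vertex removed). For instance
  ∂[2,3,4,6] = [3,4,6] − [2,4,6] + [2,3,6] − [2,3,4].
This gives a 7×1 integer matrix of rank 1; reducing to Smith normal form yields diagonal entries (1).

Computing H_k = (kernel of ∂_k) / (image of ∂_{k+1}):

  H_0: rank C_0 − rank ∂_1 = 8 − 7 = 1, and the invariant factors of ∂_1 are all 1, so H_0 ≅ Z.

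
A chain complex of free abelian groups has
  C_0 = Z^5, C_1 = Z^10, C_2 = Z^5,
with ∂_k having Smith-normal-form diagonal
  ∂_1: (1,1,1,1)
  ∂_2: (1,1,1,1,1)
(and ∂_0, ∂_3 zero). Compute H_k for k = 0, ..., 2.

H_0 ≅ Z,  H_1 ≅ Z,  H_2 = 0.

H_0: b_0 = 5 − 0 − 4 = 1; torsion from ∂_1 factors > 1: none. So H_0 ≅ Z.
H_1: b_1 = 10 − 4 − 5 = 1; torsion from ∂_2 factors > 1: none. So H_1 ≅ Z.
H_2: b_2 = 5 − 5 − 0 = 0; torsion from ∂_3 factors > 1: none. So H_2 ≅ 0.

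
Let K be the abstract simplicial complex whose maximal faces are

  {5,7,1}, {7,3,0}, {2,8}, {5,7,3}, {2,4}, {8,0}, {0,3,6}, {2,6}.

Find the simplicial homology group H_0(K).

Order the vertices as 0 < 1 < 2 < 3 < 4 < 5 < 6 < 7 < 8. Listing each simplex with vertices in this order, K has dimension 2 with simplices:

  0-simplices (9): [0], [1], [2], [3], [4], [5], [6], [7], [8]
  1-simplices (13): [0,3], [0,6], [0,7], [0,8], [1,5], [1,7], [2,4], [2,6], [2,8], [3,5], [3,6], [3,7], [5,7]
  2-simplices (4): [0,3,6], [0,3,7], [1,5,7], [3,5,7]

giving chain groups C_0 ≅ Z^9, C_1 ≅ Z^13, C_2 ≅ Z^4.

∂_1: C_1 → C_0 is given by ∂[p,q] = [q] − [p]. For instance
  ∂[0,7] = [7] − [0].
The resulting 9×13 matrix has rank 8, and its Smith normal form has invariant factors (1,1,1,1,1,1,1,1).

The boundary map ∂_2: C_2 → C_1 sends each 2-simplex [p,q,r] to [q,r] − [p,r] + [p,q]. For instance
  ∂[3,5,7] = [5,7] − [3,7] + [3,5],
  ∂[1,5,7] = [5,7] − [1,7] + [1,5].
The 13×4 boundary matrix has rank 4 and Smith normal form diag(1,1,1,1).

Reading off H_k = ker ∂_k / im ∂_{k+1}:

  H_0: rank C_0 − rank ∂_1 = 9 − 8 = 1, and the invariant factors of ∂_1 are all 1, so H_0 ≅ Z.

H_0 ≅ Z.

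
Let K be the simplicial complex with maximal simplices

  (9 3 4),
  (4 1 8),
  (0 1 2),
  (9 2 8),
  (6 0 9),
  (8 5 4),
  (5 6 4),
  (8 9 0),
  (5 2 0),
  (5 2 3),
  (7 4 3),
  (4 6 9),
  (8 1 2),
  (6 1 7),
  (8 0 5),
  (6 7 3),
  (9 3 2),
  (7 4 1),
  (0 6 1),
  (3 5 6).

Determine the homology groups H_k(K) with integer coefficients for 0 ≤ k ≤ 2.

Order the vertices as 0 < 1 < 2 < 3 < 4 < 5 < 6 < 7 < 8 < 9. Listing each simplex with vertices in this order, K has dimension 2 with simplices:

  0-simplices (10): [0], [1], [2], [3], [4], [5], [6], [7], [8], [9]
  1-simplices (30): (30 of them)
  2-simplices (20): (20 of them)

giving chain groups C_0 ≅ Z^10, C_1 ≅ Z^30, C_2 ≅ Z^20.

Boundary ∂_1: C_1 → C_0 is given by ∂[p,q] = [q] − [p].
This gives a 10×30 integer matrix of rank 9; reducing to Smith normal form yields diagonal entries (1,1,1,1,1,1,1,1,1).

The boundary map ∂_2: C_2 → C_1 sends each 2-simplex [p,q,r] to [q,r] − [p,r] + [p,q]. For instance
  ∂[1,4,8] = [4,8] − [1,8] + [1,4],
  ∂[1,4,7] = [4,7] − [1,7] + [1,4].
As a 30×20 matrix over Z this has rank 20, with invariant factors (1,1,1,1,1,1,1,1,1,1,1,1,1,1,1,1,1,1,1,2).

Reading off H_k = ker ∂_k / im ∂_{k+1}:

  H_0: rank C_0 − rank ∂_1 = 10 − 9 = 1, and the invariant factors of ∂_1 are all 1, so H_0 = Z.
  H_1: rank ker ∂_1 − rank ∂_2 = (30 − 9) − 20 = 1, and ∂_2 has invariant factor 2 > 1, so H_1 = Z ⊕ Z/2.
  H_2: rank ker ∂_2 − rank ∂_3 = (20 − 20) − 0 = 0, and there is no ∂_3, so H_2 = 0.

H_0 = Z,  H_1 = Z ⊕ Z/2,  H_2 = 0.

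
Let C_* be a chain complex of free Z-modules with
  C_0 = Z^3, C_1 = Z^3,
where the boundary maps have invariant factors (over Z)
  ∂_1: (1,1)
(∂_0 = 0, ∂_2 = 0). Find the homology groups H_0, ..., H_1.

H_0 = Z,  H_1 = Z.

H_0: b_0 = 3 − 0 − 2 = 1; torsion from ∂_1 factors > 1: none. So H_0 = Z.
H_1: b_1 = 3 − 2 − 0 = 1; torsion from ∂_2 factors > 1: none. So H_1 = Z.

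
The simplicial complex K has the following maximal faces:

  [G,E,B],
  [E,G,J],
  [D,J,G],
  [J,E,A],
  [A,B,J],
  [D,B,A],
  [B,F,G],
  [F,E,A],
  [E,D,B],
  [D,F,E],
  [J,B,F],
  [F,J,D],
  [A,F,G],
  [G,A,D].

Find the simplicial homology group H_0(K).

Take the total order A < B < D < E < F < G < J on the vertex set. Then K (dimension 2) consists of the simplices:

  0-simplices (7): A, B, D, E, F, G, J
  1-simplices (21): AB, AD, AE, AF, AG, AJ, BD, BE, BF, BG, BJ, DE, DF, DG, DJ, EF, EG, EJ, FG, FJ, GJ
  2-simplices (14): ABD, ABJ, ADG, AEF, AEJ, AFG, BDE, BEG, BFG, BFJ, DEF, DFJ, DGJ, EGJ

so the chain groups are C_0 ≅ Z^7, C_1 ≅ Z^21, C_2 ≅ Z^14.

The boundary map ∂_1: C_1 → C_0 sends each edge [p,q] (with p < q) to q − p.
This gives a 7×21 integer matrix of rank 6; reducing to Smith normal form yields diagonal entries (1,1,1,1,1,1).

∂_2: C_2 → C_1 acts by ∂[p,q,r] = [q,r] − [p,r] + [p,q]. For instance
  ∂ADG = DG − AG + AD,
  ∂EGJ = GJ − EJ + EG.
The resulting 21×14 matrix has rank 13, and its Smith normal form has invariant factors (1,1,1,1,1,1,1,1,1,1,1,1,1).

From H_k ≅ ker(∂_k) / im(∂_{k+1}) we obtain:

  H_0: rank C_0 − rank ∂_1 = 7 − 6 = 1, and the invariant factors of ∂_1 are all 1, so H_0 ≅ Z.

H_0 ≅ Z.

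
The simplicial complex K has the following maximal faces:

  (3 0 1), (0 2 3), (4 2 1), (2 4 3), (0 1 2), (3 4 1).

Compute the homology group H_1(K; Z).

We work with the vertex ordering 0 < 1 < 2 < 3 < 4. The simplices of K, each written with vertices in increasing order, are:

  0-simplices (5): [0], [1], [2], [3], [4]
  1-simplices (9): [0,1], [0,2], [0,3], [1,2], [1,3], [1,4], [2,3], [2,4], [3,4]
  2-simplices (6): [0,1,2], [0,1,3], [0,2,3], [1,2,4], [1,3,4], [2,3,4]

giving chain groups C_0 ≅ Z^5, C_1 ≅ Z^9, C_2 ≅ Z^6.

∂_1: C_1 → C_0 sends each edge [p,q] (with p < q) to q − p. For instance
  ∂[1,2] = [2] − [1].
The 5×9 boundary matrix has rank 4 and Smith normal form diag(1,1,1,1).

∂_2: C_2 → C_1 acts by ∂[p,q,r] = [q,r] − [p,r] + [p,q]. For instance
  ∂[1,3,4] = [3,4] − [1,4] + [1,3],
  ∂[0,2,3] = [2,3] − [0,3] + [0,2].
As a 9×6 matrix over Z this has rank 5, with invariant factors (1,1,1,1,1).

Computing H_k = (kernel of ∂_k) / (image of ∂_{k+1}):

  H_1: rank ker ∂_1 − rank ∂_2 = (9 − 4) − 5 = 0, and the invariant factors of ∂_2 are all 1, so H_1 = 0.

H_1 ≅ 0.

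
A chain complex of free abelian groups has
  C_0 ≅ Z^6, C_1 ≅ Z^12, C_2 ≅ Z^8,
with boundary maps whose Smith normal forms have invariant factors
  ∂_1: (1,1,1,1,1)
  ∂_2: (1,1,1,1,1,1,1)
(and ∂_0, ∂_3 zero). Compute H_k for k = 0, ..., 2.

H_0: b_0 = 6 − 0 − 5 = 1; torsion from ∂_1 factors > 1: none. So H_0 ≅ Z.
H_1: b_1 = 12 − 5 − 7 = 0; torsion from ∂_2 factors > 1: none. So H_1 ≅ 0.
H_2: b_2 = 8 − 7 − 0 = 1; torsion from ∂_3 factors > 1: none. So H_2 ≅ Z.

H_0 ≅ Z,  H_1 = 0,  H_2 ≅ Z.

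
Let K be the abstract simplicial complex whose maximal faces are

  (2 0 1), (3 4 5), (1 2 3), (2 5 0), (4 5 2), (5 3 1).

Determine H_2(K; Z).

H_2 ≅ 0.

K has 6 vertices, 12 edges, 6 triangles.
rank ∂_2 = 6, rank ∂_3 = 0 ⇒ b_2 = 6 − 6 − 0 = 0. So H_2 = 0.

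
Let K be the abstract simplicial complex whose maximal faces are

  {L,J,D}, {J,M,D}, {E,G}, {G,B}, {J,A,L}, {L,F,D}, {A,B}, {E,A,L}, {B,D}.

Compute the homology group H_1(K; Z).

Order the vertices as A < B < D < E < F < G < J < L < M. Listing each simplex with vertices in this order, K has dimension 2 with simplices:

  0-simplices (9): A, B, D, E, F, G, J, L, M
  1-simplices (15): AB, AE, AJ, AL, BD, BG, DF, DJ, DL, DM, EG, EL, FL, JL, JM
  2-simplices (5): AEL, AJL, DFL, DJL, DJM

Hence C_0 ≅ Z^9, C_1 ≅ Z^15, C_2 ≅ Z^5.

The boundary map ∂_1: C_1 → C_0 sends each edge [p,q] (with p < q) to q − p.
This gives a 9×15 integer matrix of rank 8; reducing to Smith normal form yields diagonal entries (1,1,1,1,1,1,1,1).

∂_2: C_2 → C_1 maps a triangle to the signed sum of its edges. For instance
  ∂DFL = FL − DL + DF,
  ∂DJM = JM − DM + DJ.
This gives a 15×5 integer matrix of rank 5; reducing to Smith normal form yields diagonal entries (1,1,1,1,1).

From H_k ≅ ker(∂_k) / im(∂_{k+1}) we obtain:

  H_1: rank ker ∂_1 − rank ∂_2 = (15 − 8) − 5 = 2, and the invariant factors of ∂_2 are all 1, so H_1 ≅ Z^2.

H_1 = Z^2.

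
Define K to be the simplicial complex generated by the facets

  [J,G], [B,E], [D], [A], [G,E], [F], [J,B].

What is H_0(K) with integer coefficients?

H_0 = Z^4.

Take the total order A < B < D < E < F < G < J on the vertex set. Then K (dimension 1) consists of the simplices:

  0-simplices (7): A, B, D, E, F, G, J
  1-simplices (4): BE, BJ, EG, GJ

giving chain groups C_0 ≅ Z^7, C_1 ≅ Z^4.

∂_1: C_1 → C_0 sends each edge [p,q] (with p < q) to q − p.
This gives a 7×4 integer matrix of rank 3; reducing to Smith normal form yields diagonal entries (1,1,1).

From H_k ≅ ker(∂_k) / im(∂_{k+1}) we obtain:

  H_0: rank C_0 − rank ∂_1 = 7 − 3 = 4, and the invariant factors of ∂_1 are all 1, so H_0 = Z^4.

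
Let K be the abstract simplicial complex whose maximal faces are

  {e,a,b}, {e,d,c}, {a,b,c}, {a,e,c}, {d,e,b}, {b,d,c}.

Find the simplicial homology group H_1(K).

Fix the vertex order a < b < c < d < e and write every simplex with vertices in increasing order. Then dim K = 2 and the simplices of K are:

  0-simplices (5): a, b, c, d, e
  1-simplices (9): ab, ac, ae, bc, bd, be, cd, ce, de
  2-simplices (6): abc, abe, ace, bcd, bde, cde

giving chain groups C_0 ≅ Z^5, C_1 ≅ Z^9, C_2 ≅ Z^6.

∂_1: C_1 → C_0 maps an edge to its endpoints' difference, ∂[p,q] = q − p.
As a 5×9 matrix over Z this has rank 4, with invariant factors (1,1,1,1).

∂_2: C_2 → C_1 acts by ∂[p,q,r] = [q,r] − [p,r] + [p,q]. For instance
  ∂ace = ce − ae + ac,
  ∂bde = de − be + bd.
The 9×6 boundary matrix has rank 5 and Smith normal form diag(1,1,1,1,1).

From H_k ≅ ker(∂_k) / im(∂_{k+1}) we obtain:

  H_1: rank ker ∂_1 − rank ∂_2 = (9 − 4) − 5 = 0, and the invariant factors of ∂_2 are all 1, so H_1 ≅ 0.

H_1 = 0.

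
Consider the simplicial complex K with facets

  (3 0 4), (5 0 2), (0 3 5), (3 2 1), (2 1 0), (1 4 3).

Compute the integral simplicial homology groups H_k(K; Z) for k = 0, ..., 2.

H_0 ≅ Z,  H_1 ≅ Z,  H_2 = 0.

K has 6 vertices, 12 edges, 6 triangles.
rank ∂_0 = 0, rank ∂_1 = 5 ⇒ b_0 = 6 − 0 − 5 = 1; all invariant factors of ∂_1 are 1 so no torsion. So H_0 = Z.
rank ∂_1 = 5, rank ∂_2 = 6 ⇒ b_1 = 12 − 5 − 6 = 1; all invariant factors of ∂_2 are 1 so no torsion. So H_1 = Z.
rank ∂_2 = 6, rank ∂_3 = 0 ⇒ b_2 = 6 − 6 − 0 = 0. So H_2 = 0.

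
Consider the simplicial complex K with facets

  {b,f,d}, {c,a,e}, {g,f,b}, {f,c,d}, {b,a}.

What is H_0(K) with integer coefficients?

H_0 ≅ Z.

Take the total order a < b < c < d < e < f < g on the vertex set. Then K (dimension 2) consists of the simplices:

  0-simplices (7): a, b, c, d, e, f, g
  1-simplices (11): ab, ac, ae, bd, bf, bg, cd, ce, cf, df, fg
  2-simplices (4): ace, bdf, bfg, cdf

so the chain groups are C_0 ≅ Z^7, C_1 ≅ Z^11, C_2 ≅ Z^4.

∂_1: C_1 → C_0 is given by ∂[p,q] = [q] − [p]. For instance
  ∂ac = c − a.
The 7×11 boundary matrix has rank 6 and Smith normal form diag(1,1,1,1,1,1).

The boundary map ∂_2: C_2 → C_1 maps a triangle to the signed sum of its edges. For instance
  ∂bfg = fg − bg + bf,
  ∂cdf = df − cf + cd.
As a 11×4 matrix over Z this has rank 4, with invariant factors (1,1,1,1).

Computing H_k = (kernel of ∂_k) / (image of ∂_{k+1}):

  H_0: rank C_0 − rank ∂_1 = 7 − 6 = 1, and the invariant factors of ∂_1 are all 1, so H_0 = Z.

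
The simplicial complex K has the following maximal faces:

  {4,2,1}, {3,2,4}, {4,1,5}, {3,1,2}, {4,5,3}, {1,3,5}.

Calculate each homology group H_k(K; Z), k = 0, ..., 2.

We work with the vertex ordering 1 < 2 < 3 < 4 < 5. The simplices of K, each written with vertices in increasing order, are:

  0-simplices (5): [1], [2], [3], [4], [5]
  1-simplices (9): [1,2], [1,3], [1,4], [1,5], [2,3], [2,4], [3,4], [3,5], [4,5]
  2-simplices (6): [1,2,3], [1,2,4], [1,3,5], [1,4,5], [2,3,4], [3,4,5]

Hence C_0 ≅ Z^5, C_1 ≅ Z^9, C_2 ≅ Z^6.

Boundary ∂_1: C_1 → C_0 maps an edge to its endpoints' difference, ∂[p,q] = q − p.
The resulting 5×9 matrix has rank 4, and its Smith normal form has invariant factors (1,1,1,1).

Boundary ∂_2: C_2 → C_1 acts by ∂[p,q,r] = [q,r] − [p,r] + [p,q]. For instance
  ∂[1,2,3] = [2,3] − [1,3] + [1,2],
  ∂[1,2,4] = [2,4] − [1,4] + [1,2].
The 9×6 boundary matrix has rank 5 and Smith normal form diag(1,1,1,1,1).

Reading off H_k = ker ∂_k / im ∂_{k+1}:

  H_0: rank C_0 − rank ∂_1 = 5 − 4 = 1, and the invariant factors of ∂_1 are all 1, so H_0 ≅ Z.
  H_1: rank ker ∂_1 − rank ∂_2 = (9 − 4) − 5 = 0, and the invariant factors of ∂_2 are all 1, so H_1 ≅ 0.
  H_2: rank ker ∂_2 − rank ∂_3 = (6 − 5) − 0 = 1, and there is no ∂_3, so H_2 ≅ Z.

As a check, the Euler characteristic is 5 − 9 + 6 = 2, which agrees with 1 − 0 + 1 = 2.

H_0 = Z,  H_1 = 0,  H_2 = Z.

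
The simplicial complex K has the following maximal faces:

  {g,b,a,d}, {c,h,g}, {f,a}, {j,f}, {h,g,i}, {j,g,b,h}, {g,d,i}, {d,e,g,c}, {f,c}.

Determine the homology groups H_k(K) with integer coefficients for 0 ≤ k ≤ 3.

H_0 ≅ Z,  H_1 ≅ Z^2,  H_2 = 0,  H_3 = 0.

K has 10 vertices, 23 edges, 15 triangles, 3 3-simplices.
rank ∂_0 = 0, rank ∂_1 = 9 ⇒ b_0 = 10 − 0 − 9 = 1; all invariant factors of ∂_1 are 1 so no torsion. So H_0 = Z.
rank ∂_1 = 9, rank ∂_2 = 12 ⇒ b_1 = 23 − 9 − 12 = 2; all invariant factors of ∂_2 are 1 so no torsion. So H_1 = Z^2.
rank ∂_2 = 12, rank ∂_3 = 3 ⇒ b_2 = 15 − 12 − 3 = 0; all invariant factors of ∂_3 are 1 so no torsion. So H_2 = 0.
rank ∂_3 = 3, rank ∂_4 = 0 ⇒ b_3 = 3 − 3 − 0 = 0. So H_3 = 0.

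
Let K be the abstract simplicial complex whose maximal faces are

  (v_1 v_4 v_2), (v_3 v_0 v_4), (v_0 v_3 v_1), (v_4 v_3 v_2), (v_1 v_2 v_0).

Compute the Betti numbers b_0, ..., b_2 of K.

b_0 = 1, b_1 = 1, b_2 = 0.

Take the total order v_0 < v_1 < v_2 < v_3 < v_4 on the vertex set. Then K (dimension 2) consists of the simplices:

  0-simplices (5): [v_0], [v_1], [v_2], [v_3], [v_4]
  1-simplices (10): [v_0,v_1], [v_0,v_2], [v_0,v_3], [v_0,v_4], [v_1,v_2], [v_1,v_3], [v_1,v_4], [v_2,v_3], [v_2,v_4], [v_3,v_4]
  2-simplices (5): [v_0,v_1,v_2], [v_0,v_1,v_3], [v_0,v_3,v_4], [v_1,v_2,v_4], [v_2,v_3,v_4]

Hence C_0 ≅ Z^5, C_1 ≅ Z^10, C_2 ≅ Z^5.

Boundary ∂_1: C_1 → C_0 is given by ∂[p,q] = [q] − [p]. For instance
  ∂[v_0,v_2] = [v_2] − [v_0].
This gives a 5×10 integer matrix of rank 4; reducing to Smith normal form yields diagonal entries (1,1,1,1).

Boundary ∂_2: C_2 → C_1 sends each 2-simplex [p,q,r] to [q,r] − [p,r] + [p,q]. For instance
  ∂[v_2,v_3,v_4] = [v_3,v_4] − [v_2,v_4] + [v_2,v_3],
  ∂[v_0,v_1,v_3] = [v_1,v_3] − [v_0,v_3] + [v_0,v_1].
The resulting 10×5 matrix has rank 5, and its Smith normal form has invariant factors (1,1,1,1,1).

Now H_k = ker ∂_k / im ∂_{k+1}, so:

  H_0: rank C_0 − rank ∂_1 = 5 − 4 = 1, and the invariant factors of ∂_1 are all 1, so H_0 ≅ Z.
  H_1: rank ker ∂_1 − rank ∂_2 = (10 − 4) − 5 = 1, and the invariant factors of ∂_2 are all 1, so H_1 ≅ Z.
  H_2: rank ker ∂_2 − rank ∂_3 = (5 − 5) − 0 = 0, and there is no ∂_3, so H_2 ≅ 0.

Hence the Betti numbers are b_0 = 1, b_1 = 1, b_2 = 0.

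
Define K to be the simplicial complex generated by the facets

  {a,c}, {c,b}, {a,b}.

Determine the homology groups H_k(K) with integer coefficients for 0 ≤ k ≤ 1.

H_0 ≅ Z,  H_1 ≅ Z.

We work with the vertex ordering a < b < c. The simplices of K, each written with vertices in increasing order, are:

  0-simplices (3): a, b, c
  1-simplices (3): ab, ac, bc

giving chain groups C_0 ≅ Z^3, C_1 ≅ Z^3.

∂_1: C_1 → C_0 is given by ∂[p,q] = [q] − [p]. For instance
  ∂bc = c − b.
The resulting 3×3 matrix has rank 2, and its Smith normal form has invariant factors (1,1).

Now H_k = ker ∂_k / im ∂_{k+1}, so:

  H_0: rank C_0 − rank ∂_1 = 3 − 2 = 1, and the invariant factors of ∂_1 are all 1, so H_0 ≅ Z.
  H_1: rank ker ∂_1 − rank ∂_2 = (3 − 2) − 0 = 1, and there is no ∂_2, so H_1 ≅ Z.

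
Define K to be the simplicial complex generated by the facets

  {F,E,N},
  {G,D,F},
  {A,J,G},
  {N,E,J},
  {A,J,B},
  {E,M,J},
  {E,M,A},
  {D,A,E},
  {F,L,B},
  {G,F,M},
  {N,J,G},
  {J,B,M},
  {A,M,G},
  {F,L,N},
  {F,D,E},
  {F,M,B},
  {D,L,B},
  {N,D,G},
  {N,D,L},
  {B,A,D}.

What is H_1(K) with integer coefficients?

We work with the vertex ordering A < B < D < E < F < G < J < L < M < N. The simplices of K, each written with vertices in increasing order, are:

  0-simplices (10): A, B, D, E, F, G, J, L, M, N
  1-simplices (30): AB, AD, AE, AG, AJ, AM, BD, BF, BJ, BL, BM, DE, DF, DG, DL, DN, EF, EJ, EM, EN, FG, FL, FM, FN, GJ, GM, GN, JM, JN, LN
  2-simplices (20): ABD, ABJ, ADE, AEM, AGJ, AGM, BDL, BFL, BFM, BJM, DEF, DFG, DGN, DLN, EFN, EJM, EJN, FGM, FLN, GJN

Hence C_0 ≅ Z^10, C_1 ≅ Z^30, C_2 ≅ Z^20.

The boundary map ∂_1: C_1 → C_0 sends each edge [p,q] (with p < q) to q − p.
The 10×30 boundary matrix has rank 9 and Smith normal form diag(1,1,1,1,1,1,1,1,1).

The boundary map ∂_2: C_2 → C_1 acts by ∂[p,q,r] = [q,r] − [p,r] + [p,q]. For instance
  ∂DGN = GN − DN + DG,
  ∂AEM = EM − AM + AE.
The resulting 30×20 matrix has rank 20, and its Smith normal form has invariant factors (1,1,1,1,1,1,1,1,1,1,1,1,1,1,1,1,1,1,1,2).

Now H_k = ker ∂_k / im ∂_{k+1}, so:

  H_1: rank ker ∂_1 − rank ∂_2 = (30 − 9) − 20 = 1, and ∂_2 has invariant factor 2 > 1, so H_1 = Z ⊕ Z/2.

(K is a triangulation of the Klein bottle.)

H_1 ≅ Z ⊕ Z/2.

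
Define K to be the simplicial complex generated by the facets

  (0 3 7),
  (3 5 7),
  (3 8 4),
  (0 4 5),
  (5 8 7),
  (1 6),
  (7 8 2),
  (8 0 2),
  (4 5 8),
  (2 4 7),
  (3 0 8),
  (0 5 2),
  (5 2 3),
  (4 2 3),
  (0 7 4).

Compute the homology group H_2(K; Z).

K has 9 vertices, 22 edges, 14 triangles.
rank ∂_2 = 13, rank ∂_3 = 0 ⇒ b_2 = 14 − 13 − 0 = 1. So H_2 = Z.

H_2 ≅ Z.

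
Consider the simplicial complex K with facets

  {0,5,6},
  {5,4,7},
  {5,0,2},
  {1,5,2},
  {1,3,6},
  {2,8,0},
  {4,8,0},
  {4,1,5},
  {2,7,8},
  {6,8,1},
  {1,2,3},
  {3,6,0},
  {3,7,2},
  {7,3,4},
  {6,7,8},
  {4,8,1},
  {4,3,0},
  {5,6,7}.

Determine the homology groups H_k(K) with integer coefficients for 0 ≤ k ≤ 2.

K has 9 vertices, 27 edges, 18 triangles.
rank ∂_0 = 0, rank ∂_1 = 8 ⇒ b_0 = 9 − 0 − 8 = 1; all invariant factors of ∂_1 are 1 so no torsion. So H_0 ≅ Z.
rank ∂_1 = 8, rank ∂_2 = 17 ⇒ b_1 = 27 − 8 − 17 = 2; all invariant factors of ∂_2 are 1 so no torsion. So H_1 ≅ Z^2.
rank ∂_2 = 17, rank ∂_3 = 0 ⇒ b_2 = 18 − 17 − 0 = 1. So H_2 ≅ Z.

H_0 = Z,  H_1 = Z^2,  H_2 = Z.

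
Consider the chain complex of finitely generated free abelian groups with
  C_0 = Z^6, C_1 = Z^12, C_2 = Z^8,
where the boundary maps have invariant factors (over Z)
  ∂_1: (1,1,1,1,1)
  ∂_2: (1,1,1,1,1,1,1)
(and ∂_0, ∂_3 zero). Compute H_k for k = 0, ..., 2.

H_0 = Z,  H_1 = 0,  H_2 = Z.

H_0: b_0 = 6 − 0 − 5 = 1; torsion from ∂_1 factors > 1: none. So H_0 = Z.
H_1: b_1 = 12 − 5 − 7 = 0; torsion from ∂_2 factors > 1: none. So H_1 = 0.
H_2: b_2 = 8 − 7 − 0 = 1; torsion from ∂_3 factors > 1: none. So H_2 = Z.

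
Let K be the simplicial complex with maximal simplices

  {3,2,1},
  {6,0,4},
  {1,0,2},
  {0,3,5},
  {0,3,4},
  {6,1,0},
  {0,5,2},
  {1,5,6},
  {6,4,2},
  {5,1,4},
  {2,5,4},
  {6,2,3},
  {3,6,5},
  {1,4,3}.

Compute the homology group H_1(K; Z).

H_1 ≅ Z^2.

Order the vertices as 0 < 1 < 2 < 3 < 4 < 5 < 6. Listing each simplex with vertices in this order, K has dimension 2 with simplices:

  0-simplices (7): [0], [1], [2], [3], [4], [5], [6]
  1-simplices (21): [0,1], [0,2], [0,3], [0,4], [0,5], [0,6], [1,2], [1,3], [1,4], [1,5], [1,6], [2,3], [2,4], [2,5], [2,6], [3,4], [3,5], [3,6], [4,5], [4,6], [5,6]
  2-simplices (14): [0,1,2], [0,1,6], [0,2,5], [0,3,4], [0,3,5], [0,4,6], [1,2,3], [1,3,4], [1,4,5], [1,5,6], [2,3,6], [2,4,5], [2,4,6], [3,5,6]

giving chain groups C_0 ≅ Z^7, C_1 ≅ Z^21, C_2 ≅ Z^14.

∂_1: C_1 → C_0 maps an edge to its endpoints' difference, ∂[p,q] = q − p. For instance
  ∂[1,2] = [2] − [1].
As a 7×21 matrix over Z this has rank 6, with invariant factors (1,1,1,1,1,1).

The boundary map ∂_2: C_2 → C_1 acts by ∂[p,q,r] = [q,r] − [p,r] + [p,q]. For instance
  ∂[0,1,6] = [1,6] − [0,6] + [0,1],
  ∂[1,5,6] = [5,6] − [1,6] + [1,5].
This gives a 21×14 integer matrix of rank 13; reducing to Smith normal form yields diagonal entries (1,1,1,1,1,1,1,1,1,1,1,1,1).

From H_k ≅ ker(∂_k) / im(∂_{k+1}) we obtain:

  H_1: rank ker ∂_1 − rank ∂_2 = (21 − 6) − 13 = 2, and the invariant factors of ∂_2 are all 1, so H_1 ≅ Z^2.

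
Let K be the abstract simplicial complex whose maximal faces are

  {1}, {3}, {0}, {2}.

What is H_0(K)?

H_0 = Z^4.

We work with the vertex ordering 0 < 1 < 2 < 3. The simplices of K, each written with vertices in increasing order, are:

  0-simplices (4): [0], [1], [2], [3]

so the chain groups are C_0 ≅ Z^4.

Now H_k = ker ∂_k / im ∂_{k+1}, so:

  H_0: rank C_0 − rank ∂_1 = 4 − 0 = 4, and there is no ∂_1, so H_0 ≅ Z^4.

(K is a triangulation of a set of 4 points.)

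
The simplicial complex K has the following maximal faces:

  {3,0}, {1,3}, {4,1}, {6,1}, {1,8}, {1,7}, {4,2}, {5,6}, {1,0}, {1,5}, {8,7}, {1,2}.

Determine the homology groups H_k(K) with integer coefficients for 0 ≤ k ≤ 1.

Order the vertices as 0 < 1 < 2 < 3 < 4 < 5 < 6 < 7 < 8. Listing each simplex with vertices in this order, K has dimension 1 with simplices:

  0-simplices (9): [0], [1], [2], [3], [4], [5], [6], [7], [8]
  1-simplices (12): [0,1], [0,3], [1,2], [1,3], [1,4], [1,5], [1,6], [1,7], [1,8], [2,4], [5,6], [7,8]

Hence C_0 ≅ Z^9, C_1 ≅ Z^12.

The boundary map ∂_1: C_1 → C_0 maps an edge to its endpoints' difference, ∂[p,q] = q − p.
The 9×12 boundary matrix has rank 8 and Smith normal form diag(1,1,1,1,1,1,1,1).

Computing H_k = (kernel of ∂_k) / (image of ∂_{k+1}):

  H_0: rank C_0 − rank ∂_1 = 9 − 8 = 1, and the invariant factors of ∂_1 are all 1, so H_0 = Z.
  H_1: rank ker ∂_1 − rank ∂_2 = (12 − 8) − 0 = 4, and there is no ∂_2, so H_1 = Z^4.

As a check, the Euler characteristic is 9 − 12 = -3, which agrees with 1 − 4 = -3.

H_0 ≅ Z,  H_1 ≅ Z^4.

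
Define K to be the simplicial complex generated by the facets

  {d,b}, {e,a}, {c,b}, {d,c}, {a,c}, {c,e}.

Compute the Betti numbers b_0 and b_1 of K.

b_0 = 1, b_1 = 2.

Take the total order a < b < c < d < e on the vertex set. Then K (dimension 1) consists of the simplices:

  0-simplices (5): a, b, c, d, e
  1-simplices (6): ac, ae, bc, bd, cd, ce

Hence C_0 ≅ Z^5, C_1 ≅ Z^6.

∂_1: C_1 → C_0 sends each edge [p,q] (with p < q) to q − p. For instance
  ∂bc = c − b.
The resulting 5×6 matrix has rank 4, and its Smith normal form has invariant factors (1,1,1,1).

Reading off H_k = ker ∂_k / im ∂_{k+1}:

  H_0: rank C_0 − rank ∂_1 = 5 − 4 = 1, and the invariant factors of ∂_1 are all 1, so H_0 ≅ Z.
  H_1: rank ker ∂_1 − rank ∂_2 = (6 − 4) − 0 = 2, and there is no ∂_2, so H_1 ≅ Z^2.

As a check, the Euler characteristic is 5 − 6 = -1, which agrees with 1 − 2 = -1.

Hence the Betti numbers are b_0 = 1, b_1 = 2.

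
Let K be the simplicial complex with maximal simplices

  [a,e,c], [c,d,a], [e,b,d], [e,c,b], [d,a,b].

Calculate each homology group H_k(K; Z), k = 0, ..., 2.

We work with the vertex ordering a < b < c < d < e. The simplices of K, each written with vertices in increasing order, are:

  0-simplices (5): a, b, c, d, e
  1-simplices (10): ab, ac, ad, ae, bc, bd, be, cd, ce, de
  2-simplices (5): abd, acd, ace, bce, bde

giving chain groups C_0 ≅ Z^5, C_1 ≅ Z^10, C_2 ≅ Z^5.

The boundary map ∂_1: C_1 → C_0 maps an edge to its endpoints' difference, ∂[p,q] = q − p.
As a 5×10 matrix over Z this has rank 4, with invariant factors (1,1,1,1).

The boundary map ∂_2: C_2 → C_1 acts by ∂[p,q,r] = [q,r] − [p,r] + [p,q]. For instance
  ∂abd = bd − ad + ab,
  ∂bde = de − be + bd.
The 10×5 boundary matrix has rank 5 and Smith normal form diag(1,1,1,1,1).

Now H_k = ker ∂_k / im ∂_{k+1}, so:

  H_0: rank C_0 − rank ∂_1 = 5 − 4 = 1, and the invariant factors of ∂_1 are all 1, so H_0 = Z.
  H_1: rank ker ∂_1 − rank ∂_2 = (10 − 4) − 5 = 1, and the invariant factors of ∂_2 are all 1, so H_1 = Z.
  H_2: rank ker ∂_2 − rank ∂_3 = (5 − 5) − 0 = 0, and there is no ∂_3, so H_2 = 0.

H_0 = Z,  H_1 = Z,  H_2 = 0.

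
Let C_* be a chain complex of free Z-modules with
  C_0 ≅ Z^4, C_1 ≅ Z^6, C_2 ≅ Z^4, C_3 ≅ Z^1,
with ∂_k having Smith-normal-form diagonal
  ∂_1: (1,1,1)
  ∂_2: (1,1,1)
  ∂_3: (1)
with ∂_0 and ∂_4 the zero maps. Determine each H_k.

H_0 ≅ Z,  H_1 = 0,  H_2 = 0,  H_3 = 0.

H_0: b_0 = 4 − 0 − 3 = 1; torsion from ∂_1 factors > 1: none. So H_0 ≅ Z.
H_1: b_1 = 6 − 3 − 3 = 0; torsion from ∂_2 factors > 1: none. So H_1 ≅ 0.
H_2: b_2 = 4 − 3 − 1 = 0; torsion from ∂_3 factors > 1: none. So H_2 ≅ 0.
H_3: b_3 = 1 − 1 − 0 = 0; torsion from ∂_4 factors > 1: none. So H_3 ≅ 0.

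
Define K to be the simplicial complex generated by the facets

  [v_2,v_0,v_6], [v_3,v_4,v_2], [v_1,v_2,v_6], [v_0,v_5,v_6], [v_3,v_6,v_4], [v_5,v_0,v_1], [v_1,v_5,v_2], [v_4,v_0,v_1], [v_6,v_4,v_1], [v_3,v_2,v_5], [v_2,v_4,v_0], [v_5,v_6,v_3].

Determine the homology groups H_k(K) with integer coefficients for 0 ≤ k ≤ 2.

H_0 ≅ Z,  H_1 ≅ Z/2Z,  H_2 = 0.

We work with the vertex ordering v_0 < v_1 < v_2 < v_3 < v_4 < v_5 < v_6. The simplices of K, each written with vertices in increasing order, are:

  0-simplices (7): [v_0], [v_1], [v_2], [v_3], [v_4], [v_5], [v_6]
  1-simplices (18): (18 of them)
  2-simplices (12): (12 of them)

giving chain groups C_0 ≅ Z^7, C_1 ≅ Z^18, C_2 ≅ Z^12.

Boundary ∂_1: C_1 → C_0 sends each edge [p,q] (with p < q) to q − p.
The 7×18 boundary matrix has rank 6 and Smith normal form diag(1,1,1,1,1,1).

∂_2: C_2 → C_1 maps a triangle to the signed sum of its edges. For instance
  ∂[v_0,v_2,v_6] = [v_2,v_6] − [v_0,v_6] + [v_0,v_2],
  ∂[v_0,v_2,v_4] = [v_2,v_4] − [v_0,v_4] + [v_0,v_2].
The resulting 18×12 matrix has rank 12, and its Smith normal form has invariant factors (1,1,1,1,1,1,1,1,1,1,1,2).

From H_k ≅ ker(∂_k) / im(∂_{k+1}) we obtain:

  H_0: rank C_0 − rank ∂_1 = 7 − 6 = 1, and the invariant factors of ∂_1 are all 1, so H_0 ≅ Z.
  H_1: rank ker ∂_1 − rank ∂_2 = (18 − 6) − 12 = 0, and ∂_2 has invariant factor 2 > 1, so H_1 ≅ Z/2Z.
  H_2: rank ker ∂_2 − rank ∂_3 = (12 − 12) − 0 = 0, and there is no ∂_3, so H_2 ≅ 0.

As a check, the Euler characteristic is 7 − 18 + 12 = 1, which agrees with 1 − 0 + 0 = 1.
(K is a triangulation of the real projective plane RP^2.)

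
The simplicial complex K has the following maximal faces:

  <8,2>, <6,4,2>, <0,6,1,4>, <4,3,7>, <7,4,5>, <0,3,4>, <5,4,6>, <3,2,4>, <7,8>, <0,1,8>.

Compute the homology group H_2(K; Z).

Fix the vertex order 0 < 1 < 2 < 3 < 4 < 5 < 6 < 7 < 8 and write every simplex with vertices in increasing order. Then dim K = 3 and the simplices of K are:

  0-simplices (9): [0], [1], [2], [3], [4], [5], [6], [7], [8]
  1-simplices (20): [0,1], [0,3], [0,4], [0,6], [0,8], [1,4], [1,6], [1,8], [2,3], [2,4], [2,6], [2,8], [3,4], [3,7], [4,5], [4,6], [4,7], [5,6], [5,7], [7,8]
  2-simplices (11): [0,1,4], [0,1,6], [0,1,8], [0,3,4], [0,4,6], [1,4,6], [2,3,4], [2,4,6], [3,4,7], [4,5,6], [4,5,7]
  3-simplices (1): [0,1,4,6]

so the chain groups are C_0 ≅ Z^9, C_1 ≅ Z^20, C_2 ≅ Z^11, C_3 ≅ Z^1.

The boundary map ∂_1: C_1 → C_0 sends each edge [p,q] (with p < q) to q − p.
This gives a 9×20 integer matrix of rank 8; reducing to Smith normal form yields diagonal entries (1,1,1,1,1,1,1,1).

Boundary ∂_2: C_2 → C_1 sends each 2-simplex [p,q,r] to [q,r] − [p,r] + [p,q]. For instance
  ∂[4,5,7] = [5,7] − [4,7] + [4,5],
  ∂[1,4,6] = [4,6] − [1,6] + [1,4].
The 20×11 boundary matrix has rank 10 and Smith normal form diag(1,1,1,1,1,1,1,1,1,1).

∂_3: C_3 → C_2 sends each 3-simplex σ to the alternating sum Σ_i (−1)^i (σ with its i-th vertex removed). For instance
  ∂[0,1,4,6] = [1,4,6] − [0,4,6] + [0,1,6] − [0,1,4].
The resulting 11×1 matrix has rank 1, and its Smith normal form has invariant factors (1).

From H_k ≅ ker(∂_k) / im(∂_{k+1}) we obtain:

  H_2: rank ker ∂_2 − rank ∂_3 = (11 − 10) − 1 = 0, and the invariant factors of ∂_3 are all 1, so H_2 = 0.

H_2 = 0.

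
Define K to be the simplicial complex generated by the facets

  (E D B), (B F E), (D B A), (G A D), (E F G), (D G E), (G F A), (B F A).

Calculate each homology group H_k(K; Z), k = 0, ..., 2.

H_0 = Z,  H_1 = 0,  H_2 = Z.

Order the vertices as A < B < D < E < F < G. Listing each simplex with vertices in this order, K has dimension 2 with simplices:

  0-simplices (6): A, B, D, E, F, G
  1-simplices (12): AB, AD, AF, AG, BD, BE, BF, DE, DG, EF, EG, FG
  2-simplices (8): ABD, ABF, ADG, AFG, BDE, BEF, DEG, EFG

Hence C_0 ≅ Z^6, C_1 ≅ Z^12, C_2 ≅ Z^8.

Boundary ∂_1: C_1 → C_0 maps an edge to its endpoints' difference, ∂[p,q] = q − p. For instance
  ∂EG = G − E.
The 6×12 boundary matrix has rank 5 and Smith normal form diag(1,1,1,1,1).

Boundary ∂_2: C_2 → C_1 acts by ∂[p,q,r] = [q,r] − [p,r] + [p,q]. For instance
  ∂DEG = EG − DG + DE,
  ∂ADG = DG − AG + AD.
The 12×8 boundary matrix has rank 7 and Smith normal form diag(1,1,1,1,1,1,1).

Reading off H_k = ker ∂_k / im ∂_{k+1}:

  H_0: rank C_0 − rank ∂_1 = 6 − 5 = 1, and the invariant factors of ∂_1 are all 1, so H_0 ≅ Z.
  H_1: rank ker ∂_1 − rank ∂_2 = (12 − 5) − 7 = 0, and the invariant factors of ∂_2 are all 1, so H_1 ≅ 0.
  H_2: rank ker ∂_2 − rank ∂_3 = (8 − 7) − 0 = 1, and there is no ∂_3, so H_2 ≅ Z.

As a check, the Euler characteristic is 6 − 12 + 8 = 2, which agrees with 1 − 0 + 1 = 2.
(K is a triangulation of the 2-sphere S^2.)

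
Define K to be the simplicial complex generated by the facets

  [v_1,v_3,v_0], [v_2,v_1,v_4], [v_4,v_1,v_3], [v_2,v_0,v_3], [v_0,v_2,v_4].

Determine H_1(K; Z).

H_1 = Z.

Fix the vertex order v_0 < v_1 < v_2 < v_3 < v_4 and write every simplex with vertices in increasing order. Then dim K = 2 and the simplices of K are:

  0-simplices (5): [v_0], [v_1], [v_2], [v_3], [v_4]
  1-simplices (10): [v_0,v_1], [v_0,v_2], [v_0,v_3], [v_0,v_4], [v_1,v_2], [v_1,v_3], [v_1,v_4], [v_2,v_3], [v_2,v_4], [v_3,v_4]
  2-simplices (5): [v_0,v_1,v_3], [v_0,v_2,v_3], [v_0,v_2,v_4], [v_1,v_2,v_4], [v_1,v_3,v_4]

Hence C_0 ≅ Z^5, C_1 ≅ Z^10, C_2 ≅ Z^5.

∂_1: C_1 → C_0 is given by ∂[p,q] = [q] − [p]. For instance
  ∂[v_2,v_3] = [v_3] − [v_2].
As a 5×10 matrix over Z this has rank 4, with invariant factors (1,1,1,1).

Boundary ∂_2: C_2 → C_1 maps a triangle to the signed sum of its edges. For instance
  ∂[v_0,v_1,v_3] = [v_1,v_3] − [v_0,v_3] + [v_0,v_1],
  ∂[v_1,v_2,v_4] = [v_2,v_4] − [v_1,v_4] + [v_1,v_2].
The resulting 10×5 matrix has rank 5, and its Smith normal form has invariant factors (1,1,1,1,1).

Computing H_k = (kernel of ∂_k) / (image of ∂_{k+1}):

  H_1: rank ker ∂_1 − rank ∂_2 = (10 − 4) − 5 = 1, and the invariant factors of ∂_2 are all 1, so H_1 ≅ Z.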